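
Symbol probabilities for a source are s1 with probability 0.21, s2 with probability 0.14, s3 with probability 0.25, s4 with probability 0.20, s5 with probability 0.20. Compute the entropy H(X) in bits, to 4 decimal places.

2.2987 bits

H = −Σ pᵢ log₂ pᵢ.
−0.21·log₂(0.21) = 0.4728
−0.14·log₂(0.14) = 0.3971
−0.25·log₂(0.25) = 0.5000
−0.20·log₂(0.20) = 0.4644
−0.20·log₂(0.20) = 0.4644
Sum ≈ 2.2987 → 2.2987 bits.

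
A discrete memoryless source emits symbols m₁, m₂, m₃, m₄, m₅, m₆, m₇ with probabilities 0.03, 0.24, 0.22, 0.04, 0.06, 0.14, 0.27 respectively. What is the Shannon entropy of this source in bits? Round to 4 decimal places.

H = −Σ pᵢ log₂ pᵢ.
−0.03·log₂(0.03) = 0.1518
−0.24·log₂(0.24) = 0.4941
−0.22·log₂(0.22) = 0.4806
−0.04·log₂(0.04) = 0.1858
−0.06·log₂(0.06) = 0.2435
−0.14·log₂(0.14) = 0.3971
−0.27·log₂(0.27) = 0.5100
Sum ≈ 2.4629 → 2.4629 bits.

2.4629 bits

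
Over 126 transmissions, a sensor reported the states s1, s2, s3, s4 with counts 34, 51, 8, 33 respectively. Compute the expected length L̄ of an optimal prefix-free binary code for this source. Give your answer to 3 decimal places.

1.921 bits/symbol

Probabilities are the counts divided by 126.
Repeatedly combine the two least-probable nodes; the expected code length is the sum of the merged weights.
merge 4/63 + 11/42 → 41/126
merge 17/63 + 41/126 → 25/42
merge 17/42 + 25/42 → 1
L = 41/126 + 25/42 + 1 = 121/63 ≈ 1.921 bits/symbol.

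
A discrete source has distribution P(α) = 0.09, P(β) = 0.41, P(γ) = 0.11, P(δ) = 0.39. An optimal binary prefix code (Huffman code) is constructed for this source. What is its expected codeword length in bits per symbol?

1.79 bits/symbol

Repeatedly combine the two least-probable nodes; the expected code length is the sum of the merged weights.
merge 9/100 + 11/100 → 1/5
merge 1/5 + 39/100 → 59/100
merge 41/100 + 59/100 → 1
L = 1/5 + 59/100 + 1 = 179/100 = 1.79 bits/symbol.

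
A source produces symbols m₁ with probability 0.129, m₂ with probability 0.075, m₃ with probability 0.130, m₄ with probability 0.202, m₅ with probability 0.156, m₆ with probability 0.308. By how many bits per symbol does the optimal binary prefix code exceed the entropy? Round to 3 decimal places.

0.038 bits

Entropy H = −Σ p log₂ p ≈ 2.4516 bits.
Huffman merges: 3/40+129/1000→51/250; 13/100+39/250→143/500; 101/500+51/250→203/500; 143/500+77/250→297/500; 203/500+297/500→1. L = 249/100 ≈ 2.4900.
L − H = 2.4900 − 2.4516 = 0.038 bits.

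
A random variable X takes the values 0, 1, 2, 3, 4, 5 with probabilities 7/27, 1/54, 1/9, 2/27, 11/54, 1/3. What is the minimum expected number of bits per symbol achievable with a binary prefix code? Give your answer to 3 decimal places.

Repeatedly combine the two least-probable nodes; the expected code length is the sum of the merged weights.
merge 1/54 + 2/27 → 5/54
merge 5/54 + 1/9 → 11/54
merge 11/54 + 11/54 → 11/27
merge 7/27 + 1/3 → 16/27
merge 11/27 + 16/27 → 1
L = 5/54 + 11/54 + 11/27 + 16/27 + 1 = 62/27 ≈ 2.296 bits/symbol.

2.296 bits/symbol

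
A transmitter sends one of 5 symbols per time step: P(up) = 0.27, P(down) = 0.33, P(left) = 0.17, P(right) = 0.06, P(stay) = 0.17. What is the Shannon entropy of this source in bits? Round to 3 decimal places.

2.151 bits

H = −Σ pᵢ log₂ pᵢ.
−0.27·log₂(0.27) = 0.5100
−0.33·log₂(0.33) = 0.5278
−0.17·log₂(0.17) = 0.4346
−0.06·log₂(0.06) = 0.2435
−0.17·log₂(0.17) = 0.4346
Sum ≈ 2.1506 → 2.151 bits.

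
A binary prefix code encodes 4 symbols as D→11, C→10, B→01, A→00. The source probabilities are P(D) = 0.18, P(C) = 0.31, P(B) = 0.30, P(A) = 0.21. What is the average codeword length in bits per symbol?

2 bits/symbol

L̄ = Σ pᵢ·ℓᵢ = 0.18·2 + 0.31·2 + 0.30·2 + 0.21·2 = 2 bits/symbol.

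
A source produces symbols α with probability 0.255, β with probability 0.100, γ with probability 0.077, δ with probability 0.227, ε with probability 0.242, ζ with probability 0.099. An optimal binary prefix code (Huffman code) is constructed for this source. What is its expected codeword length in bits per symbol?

Repeatedly combine the two least-probable nodes; the expected code length is the sum of the merged weights.
merge 77/1000 + 99/1000 → 22/125
merge 1/10 + 22/125 → 69/250
merge 227/1000 + 121/500 → 469/1000
merge 51/200 + 69/250 → 531/1000
merge 469/1000 + 531/1000 → 1
L = 22/125 + 69/250 + 469/1000 + 531/1000 + 1 = 613/250 = 2.452 bits/symbol.

2.452 bits/symbol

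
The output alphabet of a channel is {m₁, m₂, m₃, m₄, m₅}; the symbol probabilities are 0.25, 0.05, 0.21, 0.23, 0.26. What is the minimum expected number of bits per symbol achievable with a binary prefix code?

Repeatedly combine the two least-probable nodes; the expected code length is the sum of the merged weights.
merge 1/20 + 21/100 → 13/50
merge 23/100 + 1/4 → 12/25
merge 13/50 + 13/50 → 13/25
merge 12/25 + 13/25 → 1
L = 13/50 + 12/25 + 13/25 + 1 = 113/50 = 2.26 bits/symbol.

2.26 bits/symbol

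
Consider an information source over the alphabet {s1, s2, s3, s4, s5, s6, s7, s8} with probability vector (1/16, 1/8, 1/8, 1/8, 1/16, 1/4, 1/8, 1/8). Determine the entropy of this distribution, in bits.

2.875 bits

Each probability is a power of 1/2, so log₂(1/p) is an integer.
H = Σ p·log₂(1/p) = 1/16·4 + 1/8·3 + 1/8·3 + 1/8·3 + 1/16·4 + 1/4·2 + 1/8·3 + 1/8·3 = 2.875 bits.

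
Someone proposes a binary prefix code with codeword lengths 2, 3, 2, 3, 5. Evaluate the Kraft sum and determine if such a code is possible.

0.78125; yes

With common denominator 2^5 = 32: Σ 2^(−ℓᵢ) = 8/32 + 4/32 + 8/32 + 4/32 + 1/32 = 25/32 = 0.78125.
Kraft's inequality requires Σ ≤ 1; here Σ = 0.78125 ≤ 1, so such a prefix code exists.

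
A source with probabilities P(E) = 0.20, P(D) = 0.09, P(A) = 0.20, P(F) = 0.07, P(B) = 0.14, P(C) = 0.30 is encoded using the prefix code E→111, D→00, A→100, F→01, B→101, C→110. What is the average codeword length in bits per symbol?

2.84 bits/symbol

L̄ = Σ pᵢ·ℓᵢ = 0.20·3 + 0.09·2 + 0.20·3 + 0.07·2 + 0.14·3 + 0.30·3 = 2.84 bits/symbol.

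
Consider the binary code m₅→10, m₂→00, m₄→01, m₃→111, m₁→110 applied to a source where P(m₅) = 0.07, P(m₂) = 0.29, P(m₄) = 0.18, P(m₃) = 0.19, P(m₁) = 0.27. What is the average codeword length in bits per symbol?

2.46 bits/symbol

L̄ = Σ pᵢ·ℓᵢ = 0.07·2 + 0.29·2 + 0.18·2 + 0.19·3 + 0.27·3 = 2.46 bits/symbol.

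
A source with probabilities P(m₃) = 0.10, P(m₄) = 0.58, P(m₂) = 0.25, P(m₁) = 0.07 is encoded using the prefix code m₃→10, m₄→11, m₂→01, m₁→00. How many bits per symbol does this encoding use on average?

L̄ = Σ pᵢ·ℓᵢ = 0.10·2 + 0.58·2 + 0.25·2 + 0.07·2 = 2 bits/symbol.

2 bits/symbol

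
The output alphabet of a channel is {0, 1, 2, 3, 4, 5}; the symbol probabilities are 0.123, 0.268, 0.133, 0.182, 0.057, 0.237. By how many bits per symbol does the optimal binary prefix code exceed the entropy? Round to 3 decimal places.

0.050 bits

Entropy H = −Σ p log₂ p ≈ 2.4433 bits.
Huffman merges: 57/1000+123/1000→9/50; 133/1000+9/50→313/1000; 91/500+237/1000→419/1000; 67/250+313/1000→581/1000; 419/1000+581/1000→1. L = 2493/1000 ≈ 2.4930.
L − H = 2.4930 − 2.4433 = 0.050 bits.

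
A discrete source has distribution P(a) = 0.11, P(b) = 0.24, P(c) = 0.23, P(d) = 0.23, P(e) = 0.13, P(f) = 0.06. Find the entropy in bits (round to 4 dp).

2.4459 bits

H = −Σ pᵢ log₂ pᵢ.
−0.11·log₂(0.11) = 0.3503
−0.24·log₂(0.24) = 0.4941
−0.23·log₂(0.23) = 0.4877
−0.23·log₂(0.23) = 0.4877
−0.13·log₂(0.13) = 0.3826
−0.06·log₂(0.06) = 0.2435
Sum ≈ 2.4459 → 2.4459 bits.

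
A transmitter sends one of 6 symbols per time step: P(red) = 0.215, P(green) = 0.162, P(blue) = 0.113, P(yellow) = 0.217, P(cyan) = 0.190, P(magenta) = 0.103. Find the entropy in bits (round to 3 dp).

2.529 bits

H = −Σ pᵢ log₂ pᵢ.
−0.215·log₂(0.215) = 0.4768
−0.162·log₂(0.162) = 0.4254
−0.113·log₂(0.113) = 0.3555
−0.217·log₂(0.217) = 0.4783
−0.190·log₂(0.190) = 0.4552
−0.103·log₂(0.103) = 0.3378
Sum ≈ 2.5289 → 2.529 bits.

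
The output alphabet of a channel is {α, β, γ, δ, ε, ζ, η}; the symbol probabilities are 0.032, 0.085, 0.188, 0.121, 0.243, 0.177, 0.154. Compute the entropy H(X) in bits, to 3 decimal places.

H = −Σ pᵢ log₂ pᵢ.
−0.032·log₂(0.032) = 0.1589
−0.085·log₂(0.085) = 0.3023
−0.188·log₂(0.188) = 0.4533
−0.121·log₂(0.121) = 0.3687
−0.243·log₂(0.243) = 0.4960
−0.177·log₂(0.177) = 0.4422
−0.154·log₂(0.154) = 0.4156
Sum ≈ 2.6370 → 2.637 bits.

2.637 bits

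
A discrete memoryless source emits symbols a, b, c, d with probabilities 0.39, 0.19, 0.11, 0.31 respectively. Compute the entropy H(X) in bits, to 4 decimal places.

H = −Σ pᵢ log₂ pᵢ.
−0.39·log₂(0.39) = 0.5298
−0.19·log₂(0.19) = 0.4552
−0.11·log₂(0.11) = 0.3503
−0.31·log₂(0.31) = 0.5238
Sum ≈ 1.8591 → 1.8591 bits.

1.8591 bits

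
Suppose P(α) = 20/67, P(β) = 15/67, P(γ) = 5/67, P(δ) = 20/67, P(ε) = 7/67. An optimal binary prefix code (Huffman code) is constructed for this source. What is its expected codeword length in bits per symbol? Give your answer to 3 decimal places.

2.179 bits/symbol

Repeatedly combine the two least-probable nodes; the expected code length is the sum of the merged weights.
merge 5/67 + 7/67 → 12/67
merge 12/67 + 15/67 → 27/67
merge 20/67 + 20/67 → 40/67
merge 27/67 + 40/67 → 1
L = 12/67 + 27/67 + 40/67 + 1 = 146/67 ≈ 2.179 bits/symbol.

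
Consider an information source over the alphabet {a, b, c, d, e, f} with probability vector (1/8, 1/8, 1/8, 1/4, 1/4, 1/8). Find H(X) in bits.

Each probability is a power of 1/2, so log₂(1/p) is an integer.
H = Σ p·log₂(1/p) = 1/8·3 + 1/8·3 + 1/8·3 + 1/4·2 + 1/4·2 + 1/8·3 = 2.5 bits.

2.5 bits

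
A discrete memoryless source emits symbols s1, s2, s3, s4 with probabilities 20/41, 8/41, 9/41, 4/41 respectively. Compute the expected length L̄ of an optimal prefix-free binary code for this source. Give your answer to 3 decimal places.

Repeatedly combine the two least-probable nodes; the expected code length is the sum of the merged weights.
merge 4/41 + 8/41 → 12/41
merge 9/41 + 12/41 → 21/41
merge 20/41 + 21/41 → 1
L = 12/41 + 21/41 + 1 = 74/41 ≈ 1.805 bits/symbol.

1.805 bits/symbol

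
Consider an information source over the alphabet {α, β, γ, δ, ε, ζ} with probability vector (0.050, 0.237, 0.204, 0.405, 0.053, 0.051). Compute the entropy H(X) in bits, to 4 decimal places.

2.1479 bits

H = −Σ pᵢ log₂ pᵢ.
−0.050·log₂(0.050) = 0.2161
−0.237·log₂(0.237) = 0.4923
−0.204·log₂(0.204) = 0.4678
−0.405·log₂(0.405) = 0.5281
−0.053·log₂(0.053) = 0.2246
−0.051·log₂(0.051) = 0.2190
Sum ≈ 2.1479 → 2.1479 bits.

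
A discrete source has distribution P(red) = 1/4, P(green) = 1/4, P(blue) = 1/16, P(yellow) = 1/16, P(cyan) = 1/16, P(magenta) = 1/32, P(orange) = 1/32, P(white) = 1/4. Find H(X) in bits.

Each probability is a power of 1/2, so log₂(1/p) is an integer.
H = Σ p·log₂(1/p) = 1/4·2 + 1/4·2 + 1/16·4 + 1/16·4 + 1/16·4 + 1/32·5 + 1/32·5 + 1/4·2 = 2.5625 bits.

2.5625 bits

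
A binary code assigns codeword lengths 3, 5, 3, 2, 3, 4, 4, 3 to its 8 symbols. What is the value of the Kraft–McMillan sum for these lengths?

With common denominator 2^5 = 32: Σ 2^(−ℓᵢ) = 4/32 + 1/32 + 4/32 + 8/32 + 4/32 + 2/32 + 2/32 + 4/32 = 29/32 = 0.90625.

0.90625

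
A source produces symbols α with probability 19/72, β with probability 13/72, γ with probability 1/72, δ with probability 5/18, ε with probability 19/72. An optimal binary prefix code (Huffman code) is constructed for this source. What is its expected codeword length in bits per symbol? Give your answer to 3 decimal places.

Repeatedly combine the two least-probable nodes; the expected code length is the sum of the merged weights.
merge 1/72 + 13/72 → 7/36
merge 7/36 + 19/72 → 11/24
merge 19/72 + 5/18 → 13/24
merge 11/24 + 13/24 → 1
L = 7/36 + 11/24 + 13/24 + 1 = 79/36 ≈ 2.194 bits/symbol.

2.194 bits/symbol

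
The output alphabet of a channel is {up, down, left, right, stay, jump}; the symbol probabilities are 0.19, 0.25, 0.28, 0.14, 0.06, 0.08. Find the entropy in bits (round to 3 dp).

2.402 bits

H = −Σ pᵢ log₂ pᵢ.
−0.19·log₂(0.19) = 0.4552
−0.25·log₂(0.25) = 0.5000
−0.28·log₂(0.28) = 0.5142
−0.14·log₂(0.14) = 0.3971
−0.06·log₂(0.06) = 0.2435
−0.08·log₂(0.08) = 0.2915
Sum ≈ 2.4016 → 2.402 bits.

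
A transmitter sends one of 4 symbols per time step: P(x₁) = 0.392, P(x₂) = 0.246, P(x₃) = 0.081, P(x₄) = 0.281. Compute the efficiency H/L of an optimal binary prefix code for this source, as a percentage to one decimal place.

94.9%

Entropy H = −Σ p log₂ p ≈ 1.8357 bits.
Huffman merges: 81/1000+123/500→327/1000; 281/1000+327/1000→76/125; 49/125+76/125→1. L = 387/200 ≈ 1.9350.
Efficiency = H/L = 1.8357/1.9350 = 94.9%.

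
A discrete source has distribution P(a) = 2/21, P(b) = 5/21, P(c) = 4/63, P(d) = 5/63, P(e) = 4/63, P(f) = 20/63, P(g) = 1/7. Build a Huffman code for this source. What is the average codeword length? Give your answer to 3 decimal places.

Repeatedly combine the two least-probable nodes; the expected code length is the sum of the merged weights.
merge 4/63 + 4/63 → 8/63
merge 5/63 + 2/21 → 11/63
merge 8/63 + 1/7 → 17/63
merge 11/63 + 5/21 → 26/63
merge 17/63 + 20/63 → 37/63
merge 26/63 + 37/63 → 1
L = 8/63 + 11/63 + 17/63 + 26/63 + 37/63 + 1 = 18/7 ≈ 2.571 bits/symbol.

2.571 bits/symbol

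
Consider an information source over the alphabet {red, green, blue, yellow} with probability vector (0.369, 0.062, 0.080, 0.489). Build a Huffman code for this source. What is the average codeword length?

1.653 bits/symbol

Repeatedly combine the two least-probable nodes; the expected code length is the sum of the merged weights.
merge 31/500 + 2/25 → 71/500
merge 71/500 + 369/1000 → 511/1000
merge 489/1000 + 511/1000 → 1
L = 71/500 + 511/1000 + 1 = 1653/1000 = 1.653 bits/symbol.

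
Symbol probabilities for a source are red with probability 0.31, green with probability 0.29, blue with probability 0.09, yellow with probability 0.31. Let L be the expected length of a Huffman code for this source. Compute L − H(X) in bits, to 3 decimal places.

Entropy H = −Σ p log₂ p ≈ 1.8781 bits.
Huffman merges: 9/100+29/100→19/50; 31/100+31/100→31/50; 19/50+31/50→1. L = 2 ≈ 2.0000.
L − H = 2.0000 − 1.8781 = 0.122 bits.

0.122 bits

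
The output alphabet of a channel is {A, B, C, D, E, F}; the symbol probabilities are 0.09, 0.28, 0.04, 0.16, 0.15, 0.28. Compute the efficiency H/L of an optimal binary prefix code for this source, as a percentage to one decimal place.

97.9%

Entropy H = −Σ p log₂ p ≈ 2.3604 bits.
Huffman merges: 1/25+9/100→13/100; 13/100+3/20→7/25; 4/25+7/25→11/25; 7/25+7/25→14/25; 11/25+14/25→1. L = 241/100 ≈ 2.4100.
Efficiency = H/L = 2.3604/2.4100 = 97.9%.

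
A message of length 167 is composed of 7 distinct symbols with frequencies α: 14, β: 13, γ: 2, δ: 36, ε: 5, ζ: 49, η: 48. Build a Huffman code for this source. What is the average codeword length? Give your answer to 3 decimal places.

Probabilities are the counts divided by 167.
Repeatedly combine the two least-probable nodes; the expected code length is the sum of the merged weights.
merge 2/167 + 5/167 → 7/167
merge 7/167 + 13/167 → 20/167
merge 14/167 + 20/167 → 34/167
merge 34/167 + 36/167 → 70/167
merge 48/167 + 49/167 → 97/167
merge 70/167 + 97/167 → 1
L = 7/167 + 20/167 + 34/167 + 70/167 + 97/167 + 1 = 395/167 ≈ 2.365 bits/symbol.

2.365 bits/symbol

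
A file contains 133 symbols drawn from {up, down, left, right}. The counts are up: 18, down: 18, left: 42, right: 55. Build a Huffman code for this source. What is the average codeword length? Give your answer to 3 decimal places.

1.857 bits/symbol

Probabilities are the counts divided by 133.
Repeatedly combine the two least-probable nodes; the expected code length is the sum of the merged weights.
merge 18/133 + 18/133 → 36/133
merge 36/133 + 6/19 → 78/133
merge 55/133 + 78/133 → 1
L = 36/133 + 78/133 + 1 = 13/7 ≈ 1.857 bits/symbol.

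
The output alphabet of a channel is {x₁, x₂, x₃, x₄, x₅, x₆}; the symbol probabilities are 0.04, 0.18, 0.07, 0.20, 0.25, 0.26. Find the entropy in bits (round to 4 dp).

H = −Σ pᵢ log₂ pᵢ.
−0.04·log₂(0.04) = 0.1858
−0.18·log₂(0.18) = 0.4453
−0.07·log₂(0.07) = 0.2686
−0.20·log₂(0.20) = 0.4644
−0.25·log₂(0.25) = 0.5000
−0.26·log₂(0.26) = 0.5053
Sum ≈ 2.3693 → 2.3693 bits.

2.3693 bits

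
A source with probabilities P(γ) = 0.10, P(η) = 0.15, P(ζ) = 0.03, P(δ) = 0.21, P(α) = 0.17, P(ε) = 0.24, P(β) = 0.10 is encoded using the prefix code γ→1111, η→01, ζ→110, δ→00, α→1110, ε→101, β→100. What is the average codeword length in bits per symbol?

2.91 bits/symbol

L̄ = Σ pᵢ·ℓᵢ = 0.10·4 + 0.15·2 + 0.03·3 + 0.21·2 + 0.17·4 + 0.24·3 + 0.10·3 = 2.91 bits/symbol.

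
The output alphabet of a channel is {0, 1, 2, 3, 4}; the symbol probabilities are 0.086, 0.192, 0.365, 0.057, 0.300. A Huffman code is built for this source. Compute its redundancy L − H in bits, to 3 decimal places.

Entropy H = −Σ p log₂ p ≈ 2.0489 bits.
Huffman merges: 57/1000+43/500→143/1000; 143/1000+24/125→67/200; 3/10+67/200→127/200; 73/200+127/200→1. L = 2113/1000 ≈ 2.1130.
L − H = 2.1130 − 2.0489 = 0.064 bits.

0.064 bits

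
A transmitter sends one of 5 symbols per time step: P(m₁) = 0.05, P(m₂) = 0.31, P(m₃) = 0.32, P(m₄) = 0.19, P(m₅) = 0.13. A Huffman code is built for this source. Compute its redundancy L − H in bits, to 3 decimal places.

0.076 bits

Entropy H = −Σ p log₂ p ≈ 2.1038 bits.
Huffman merges: 1/20+13/100→9/50; 9/50+19/100→37/100; 31/100+8/25→63/100; 37/100+63/100→1. L = 109/50 ≈ 2.1800.
L − H = 2.1800 − 2.1038 = 0.076 bits.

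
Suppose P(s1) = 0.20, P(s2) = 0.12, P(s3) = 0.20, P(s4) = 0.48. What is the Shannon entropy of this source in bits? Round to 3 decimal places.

H = −Σ pᵢ log₂ pᵢ.
−0.20·log₂(0.20) = 0.4644
−0.12·log₂(0.12) = 0.3671
−0.20·log₂(0.20) = 0.4644
−0.48·log₂(0.48) = 0.5083
Sum ≈ 1.8041 → 1.804 bits.

1.804 bits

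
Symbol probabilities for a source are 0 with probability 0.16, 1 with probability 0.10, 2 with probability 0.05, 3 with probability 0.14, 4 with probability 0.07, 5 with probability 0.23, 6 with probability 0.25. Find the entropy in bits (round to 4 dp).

H = −Σ pᵢ log₂ pᵢ.
−0.16·log₂(0.16) = 0.4230
−0.10·log₂(0.10) = 0.3322
−0.05·log₂(0.05) = 0.2161
−0.14·log₂(0.14) = 0.3971
−0.07·log₂(0.07) = 0.2686
−0.23·log₂(0.23) = 0.4877
−0.25·log₂(0.25) = 0.5000
Sum ≈ 2.6246 → 2.6246 bits.

2.6246 bits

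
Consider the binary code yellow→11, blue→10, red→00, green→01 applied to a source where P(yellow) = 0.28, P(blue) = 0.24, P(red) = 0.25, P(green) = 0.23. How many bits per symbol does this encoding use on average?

2 bits/symbol

L̄ = Σ pᵢ·ℓᵢ = 0.28·2 + 0.24·2 + 0.25·2 + 0.23·2 = 2 bits/symbol.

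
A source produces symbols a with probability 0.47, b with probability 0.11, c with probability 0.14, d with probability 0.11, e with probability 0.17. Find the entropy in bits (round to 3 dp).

H = −Σ pᵢ log₂ pᵢ.
−0.47·log₂(0.47) = 0.5120
−0.11·log₂(0.11) = 0.3503
−0.14·log₂(0.14) = 0.3971
−0.11·log₂(0.11) = 0.3503
−0.17·log₂(0.17) = 0.4346
Sum ≈ 2.0442 → 2.044 bits.

2.044 bits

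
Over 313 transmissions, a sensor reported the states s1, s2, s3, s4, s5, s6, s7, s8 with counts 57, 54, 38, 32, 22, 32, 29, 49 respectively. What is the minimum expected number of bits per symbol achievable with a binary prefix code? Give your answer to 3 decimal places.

Probabilities are the counts divided by 313.
Repeatedly combine the two least-probable nodes; the expected code length is the sum of the merged weights.
merge 22/313 + 29/313 → 51/313
merge 32/313 + 32/313 → 64/313
merge 38/313 + 49/313 → 87/313
merge 51/313 + 54/313 → 105/313
merge 57/313 + 64/313 → 121/313
merge 87/313 + 105/313 → 192/313
merge 121/313 + 192/313 → 1
L = 51/313 + 64/313 + 87/313 + 105/313 + 121/313 + 192/313 + 1 = 933/313 ≈ 2.981 bits/symbol.

2.981 bits/symbol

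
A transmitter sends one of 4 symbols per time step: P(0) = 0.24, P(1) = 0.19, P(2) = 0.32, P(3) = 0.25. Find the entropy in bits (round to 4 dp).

1.9754 bits

H = −Σ pᵢ log₂ pᵢ.
−0.24·log₂(0.24) = 0.4941
−0.19·log₂(0.19) = 0.4552
−0.32·log₂(0.32) = 0.5260
−0.25·log₂(0.25) = 0.5000
Sum ≈ 1.9754 → 1.9754 bits.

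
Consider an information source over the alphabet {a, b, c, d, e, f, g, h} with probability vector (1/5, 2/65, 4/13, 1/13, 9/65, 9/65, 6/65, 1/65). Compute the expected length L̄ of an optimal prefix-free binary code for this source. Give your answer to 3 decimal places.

2.662 bits/symbol

Repeatedly combine the two least-probable nodes; the expected code length is the sum of the merged weights.
merge 1/65 + 2/65 → 3/65
merge 3/65 + 1/13 → 8/65
merge 6/65 + 8/65 → 14/65
merge 9/65 + 9/65 → 18/65
merge 1/5 + 14/65 → 27/65
merge 18/65 + 4/13 → 38/65
merge 27/65 + 38/65 → 1
L = 3/65 + 8/65 + 14/65 + 18/65 + 27/65 + 38/65 + 1 = 173/65 ≈ 2.662 bits/symbol.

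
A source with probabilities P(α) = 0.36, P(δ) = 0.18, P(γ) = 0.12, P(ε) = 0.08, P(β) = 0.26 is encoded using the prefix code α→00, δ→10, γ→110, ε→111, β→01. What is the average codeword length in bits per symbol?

2.2 bits/symbol

L̄ = Σ pᵢ·ℓᵢ = 0.36·2 + 0.18·2 + 0.12·3 + 0.08·3 + 0.26·2 = 2.2 bits/symbol.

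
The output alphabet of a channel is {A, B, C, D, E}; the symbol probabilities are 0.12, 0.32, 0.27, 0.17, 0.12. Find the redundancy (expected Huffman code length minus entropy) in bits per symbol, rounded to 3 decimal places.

0.035 bits

Entropy H = −Σ p log₂ p ≈ 2.2048 bits.
Huffman merges: 3/25+3/25→6/25; 17/100+6/25→41/100; 27/100+8/25→59/100; 41/100+59/100→1. L = 56/25 ≈ 2.2400.
L − H = 2.2400 − 2.2048 = 0.035 bits.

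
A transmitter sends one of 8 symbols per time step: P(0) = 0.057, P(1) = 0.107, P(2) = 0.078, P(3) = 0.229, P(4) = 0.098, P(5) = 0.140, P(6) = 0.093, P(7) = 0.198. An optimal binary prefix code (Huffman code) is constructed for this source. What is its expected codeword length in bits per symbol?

2.899 bits/symbol

Repeatedly combine the two least-probable nodes; the expected code length is the sum of the merged weights.
merge 57/1000 + 39/500 → 27/200
merge 93/1000 + 49/500 → 191/1000
merge 107/1000 + 27/200 → 121/500
merge 7/50 + 191/1000 → 331/1000
merge 99/500 + 229/1000 → 427/1000
merge 121/500 + 331/1000 → 573/1000
merge 427/1000 + 573/1000 → 1
L = 27/200 + 191/1000 + 121/500 + 331/1000 + 427/1000 + 573/1000 + 1 = 2899/1000 = 2.899 bits/symbol.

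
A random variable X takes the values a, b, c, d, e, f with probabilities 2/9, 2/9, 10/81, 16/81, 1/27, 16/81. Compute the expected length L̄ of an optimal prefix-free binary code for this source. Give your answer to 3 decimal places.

Repeatedly combine the two least-probable nodes; the expected code length is the sum of the merged weights.
merge 1/27 + 10/81 → 13/81
merge 13/81 + 16/81 → 29/81
merge 16/81 + 2/9 → 34/81
merge 2/9 + 29/81 → 47/81
merge 34/81 + 47/81 → 1
L = 13/81 + 29/81 + 34/81 + 47/81 + 1 = 68/27 ≈ 2.519 bits/symbol.

2.519 bits/symbol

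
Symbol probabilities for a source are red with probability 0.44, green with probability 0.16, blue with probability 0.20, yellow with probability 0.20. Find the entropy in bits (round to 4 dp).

H = −Σ pᵢ log₂ pᵢ.
−0.44·log₂(0.44) = 0.5211
−0.16·log₂(0.16) = 0.4230
−0.20·log₂(0.20) = 0.4644
−0.20·log₂(0.20) = 0.4644
Sum ≈ 1.8729 → 1.8729 bits.

1.8729 bits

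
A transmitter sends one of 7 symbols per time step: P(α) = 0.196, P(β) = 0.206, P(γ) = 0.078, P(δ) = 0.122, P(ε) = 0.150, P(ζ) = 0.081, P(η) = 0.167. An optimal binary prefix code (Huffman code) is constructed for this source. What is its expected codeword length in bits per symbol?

Repeatedly combine the two least-probable nodes; the expected code length is the sum of the merged weights.
merge 39/500 + 81/1000 → 159/1000
merge 61/500 + 3/20 → 34/125
merge 159/1000 + 167/1000 → 163/500
merge 49/250 + 103/500 → 201/500
merge 34/125 + 163/500 → 299/500
merge 201/500 + 299/500 → 1
L = 159/1000 + 34/125 + 163/500 + 201/500 + 299/500 + 1 = 2757/1000 = 2.757 bits/symbol.

2.757 bits/symbol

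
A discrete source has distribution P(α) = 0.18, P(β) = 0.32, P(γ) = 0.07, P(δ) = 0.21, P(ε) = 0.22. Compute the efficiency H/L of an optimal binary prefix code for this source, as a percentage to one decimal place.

Entropy H = −Σ p log₂ p ≈ 2.1933 bits.
Huffman merges: 7/100+9/50→1/4; 21/100+11/50→43/100; 1/4+8/25→57/100; 43/100+57/100→1. L = 9/4 ≈ 2.2500.
Efficiency = H/L = 2.1933/2.2500 = 97.5%.

97.5%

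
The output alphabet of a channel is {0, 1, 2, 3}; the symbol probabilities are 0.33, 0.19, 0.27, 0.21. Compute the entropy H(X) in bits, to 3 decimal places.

1.966 bits

H = −Σ pᵢ log₂ pᵢ.
−0.33·log₂(0.33) = 0.5278
−0.19·log₂(0.19) = 0.4552
−0.27·log₂(0.27) = 0.5100
−0.21·log₂(0.21) = 0.4728
Sum ≈ 1.9659 → 1.966 bits.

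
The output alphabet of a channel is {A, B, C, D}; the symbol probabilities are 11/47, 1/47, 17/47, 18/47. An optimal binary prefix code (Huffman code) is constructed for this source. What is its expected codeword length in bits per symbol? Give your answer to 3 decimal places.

1.872 bits/symbol

Repeatedly combine the two least-probable nodes; the expected code length is the sum of the merged weights.
merge 1/47 + 11/47 → 12/47
merge 12/47 + 17/47 → 29/47
merge 18/47 + 29/47 → 1
L = 12/47 + 29/47 + 1 = 88/47 ≈ 1.872 bits/symbol.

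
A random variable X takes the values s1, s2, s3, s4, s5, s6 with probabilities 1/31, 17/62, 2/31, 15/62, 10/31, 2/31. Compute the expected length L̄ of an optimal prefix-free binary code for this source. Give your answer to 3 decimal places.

Repeatedly combine the two least-probable nodes; the expected code length is the sum of the merged weights.
merge 1/31 + 2/31 → 3/31
merge 2/31 + 3/31 → 5/31
merge 5/31 + 15/62 → 25/62
merge 17/62 + 10/31 → 37/62
merge 25/62 + 37/62 → 1
L = 3/31 + 5/31 + 25/62 + 37/62 + 1 = 70/31 ≈ 2.258 bits/symbol.

2.258 bits/symbol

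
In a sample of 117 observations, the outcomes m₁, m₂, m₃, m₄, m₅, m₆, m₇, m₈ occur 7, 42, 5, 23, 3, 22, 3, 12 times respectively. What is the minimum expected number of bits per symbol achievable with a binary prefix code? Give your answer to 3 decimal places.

2.556 bits/symbol

Probabilities are the counts divided by 117.
Repeatedly combine the two least-probable nodes; the expected code length is the sum of the merged weights.
merge 1/39 + 1/39 → 2/39
merge 5/117 + 2/39 → 11/117
merge 7/117 + 11/117 → 2/13
merge 4/39 + 2/13 → 10/39
merge 22/117 + 23/117 → 5/13
merge 10/39 + 14/39 → 8/13
merge 5/13 + 8/13 → 1
L = 2/39 + 11/117 + 2/13 + 10/39 + 5/13 + 8/13 + 1 = 23/9 ≈ 2.556 bits/symbol.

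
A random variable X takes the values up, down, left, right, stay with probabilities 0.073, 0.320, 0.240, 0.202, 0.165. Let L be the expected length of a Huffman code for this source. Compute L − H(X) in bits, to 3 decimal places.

0.047 bits

Entropy H = −Σ p log₂ p ≈ 2.1909 bits.
Huffman merges: 73/1000+33/200→119/500; 101/500+119/500→11/25; 6/25+8/25→14/25; 11/25+14/25→1. L = 1119/500 ≈ 2.2380.
L − H = 2.2380 − 2.1909 = 0.047 bits.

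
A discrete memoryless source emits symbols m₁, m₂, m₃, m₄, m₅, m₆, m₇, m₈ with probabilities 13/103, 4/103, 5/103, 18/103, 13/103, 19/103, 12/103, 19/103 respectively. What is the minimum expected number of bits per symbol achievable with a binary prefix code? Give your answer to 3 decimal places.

Repeatedly combine the two least-probable nodes; the expected code length is the sum of the merged weights.
merge 4/103 + 5/103 → 9/103
merge 9/103 + 12/103 → 21/103
merge 13/103 + 13/103 → 26/103
merge 18/103 + 19/103 → 37/103
merge 19/103 + 21/103 → 40/103
merge 26/103 + 37/103 → 63/103
merge 40/103 + 63/103 → 1
L = 9/103 + 21/103 + 26/103 + 37/103 + 40/103 + 63/103 + 1 = 299/103 ≈ 2.903 bits/symbol.

2.903 bits/symbol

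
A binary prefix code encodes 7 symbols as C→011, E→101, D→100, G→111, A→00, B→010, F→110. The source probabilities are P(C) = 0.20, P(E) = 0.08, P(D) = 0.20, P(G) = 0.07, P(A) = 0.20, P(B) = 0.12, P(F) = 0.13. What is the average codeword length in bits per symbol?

L̄ = Σ pᵢ·ℓᵢ = 0.20·3 + 0.08·3 + 0.20·3 + 0.07·3 + 0.20·2 + 0.12·3 + 0.13·3 = 2.8 bits/symbol.

2.8 bits/symbol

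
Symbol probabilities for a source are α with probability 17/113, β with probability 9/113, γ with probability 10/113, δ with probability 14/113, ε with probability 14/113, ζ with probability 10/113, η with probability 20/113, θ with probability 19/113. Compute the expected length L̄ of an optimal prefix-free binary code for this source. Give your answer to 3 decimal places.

Repeatedly combine the two least-probable nodes; the expected code length is the sum of the merged weights.
merge 9/113 + 10/113 → 19/113
merge 10/113 + 14/113 → 24/113
merge 14/113 + 17/113 → 31/113
merge 19/113 + 19/113 → 38/113
merge 20/113 + 24/113 → 44/113
merge 31/113 + 38/113 → 69/113
merge 44/113 + 69/113 → 1
L = 19/113 + 24/113 + 31/113 + 38/113 + 44/113 + 69/113 + 1 = 338/113 ≈ 2.991 bits/symbol.

2.991 bits/symbol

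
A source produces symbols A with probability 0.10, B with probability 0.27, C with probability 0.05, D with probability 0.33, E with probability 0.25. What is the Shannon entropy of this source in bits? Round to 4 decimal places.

H = −Σ pᵢ log₂ pᵢ.
−0.10·log₂(0.10) = 0.3322
−0.27·log₂(0.27) = 0.5100
−0.05·log₂(0.05) = 0.2161
−0.33·log₂(0.33) = 0.5278
−0.25·log₂(0.25) = 0.5000
Sum ≈ 2.0861 → 2.0861 bits.

2.0861 bits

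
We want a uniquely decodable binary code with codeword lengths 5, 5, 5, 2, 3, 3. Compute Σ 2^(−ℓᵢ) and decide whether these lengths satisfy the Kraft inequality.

0.59375; yes

With common denominator 2^5 = 32: Σ 2^(−ℓᵢ) = 1/32 + 1/32 + 1/32 + 8/32 + 4/32 + 4/32 = 19/32 = 0.59375.
Kraft's inequality requires Σ ≤ 1; here Σ = 0.59375 ≤ 1, so such a prefix code exists.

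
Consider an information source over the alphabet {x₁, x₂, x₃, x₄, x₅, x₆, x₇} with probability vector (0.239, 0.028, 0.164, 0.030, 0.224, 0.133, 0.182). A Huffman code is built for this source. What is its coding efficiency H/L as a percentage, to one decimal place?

97.7%

Entropy H = −Σ p log₂ p ≈ 2.5354 bits.
Huffman merges: 7/250+3/100→29/500; 29/500+133/1000→191/1000; 41/250+91/500→173/500; 191/1000+28/125→83/200; 239/1000+173/500→117/200; 83/200+117/200→1. L = 519/200 ≈ 2.5950.
Efficiency = H/L = 2.5354/2.5950 = 97.7%.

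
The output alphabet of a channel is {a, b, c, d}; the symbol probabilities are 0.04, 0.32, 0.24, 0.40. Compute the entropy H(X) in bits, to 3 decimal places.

1.735 bits

H = −Σ pᵢ log₂ pᵢ.
−0.04·log₂(0.04) = 0.1858
−0.32·log₂(0.32) = 0.5260
−0.24·log₂(0.24) = 0.4941
−0.40·log₂(0.40) = 0.5288
Sum ≈ 1.7347 → 1.735 bits.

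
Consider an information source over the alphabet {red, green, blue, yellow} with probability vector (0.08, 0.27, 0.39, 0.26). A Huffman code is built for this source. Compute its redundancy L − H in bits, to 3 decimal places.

0.113 bits

Entropy H = −Σ p log₂ p ≈ 1.8366 bits.
Huffman merges: 2/25+13/50→17/50; 27/100+17/50→61/100; 39/100+61/100→1. L = 39/20 ≈ 1.9500.
L − H = 1.9500 − 1.8366 = 0.113 bits.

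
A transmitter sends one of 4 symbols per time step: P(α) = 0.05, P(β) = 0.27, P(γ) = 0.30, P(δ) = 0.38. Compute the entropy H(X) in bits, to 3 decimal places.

H = −Σ pᵢ log₂ pᵢ.
−0.05·log₂(0.05) = 0.2161
−0.27·log₂(0.27) = 0.5100
−0.30·log₂(0.30) = 0.5211
−0.38·log₂(0.38) = 0.5305
Sum ≈ 1.7777 → 1.778 bits.

1.778 bits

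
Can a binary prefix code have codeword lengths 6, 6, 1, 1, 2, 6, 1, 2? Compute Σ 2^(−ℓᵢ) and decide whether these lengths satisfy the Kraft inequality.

With common denominator 2^6 = 64: Σ 2^(−ℓᵢ) = 1/64 + 1/64 + 32/64 + 32/64 + 16/64 + 1/64 + 32/64 + 16/64 = 131/64 = 2.046875.
Kraft's inequality requires Σ ≤ 1; here Σ = 2.046875 > 1, so no such prefix code exists.

2.046875; no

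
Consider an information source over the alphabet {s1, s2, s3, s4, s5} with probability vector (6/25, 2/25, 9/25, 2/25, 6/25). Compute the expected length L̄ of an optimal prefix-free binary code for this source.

2.16 bits/symbol

Repeatedly combine the two least-probable nodes; the expected code length is the sum of the merged weights.
merge 2/25 + 2/25 → 4/25
merge 4/25 + 6/25 → 2/5
merge 6/25 + 9/25 → 3/5
merge 2/5 + 3/5 → 1
L = 4/25 + 2/5 + 3/5 + 1 = 54/25 = 2.16 bits/symbol.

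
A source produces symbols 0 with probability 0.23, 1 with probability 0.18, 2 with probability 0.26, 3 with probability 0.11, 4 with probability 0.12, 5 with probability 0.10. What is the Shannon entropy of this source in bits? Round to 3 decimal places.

2.488 bits

H = −Σ pᵢ log₂ pᵢ.
−0.23·log₂(0.23) = 0.4877
−0.18·log₂(0.18) = 0.4453
−0.26·log₂(0.26) = 0.5053
−0.11·log₂(0.11) = 0.3503
−0.12·log₂(0.12) = 0.3671
−0.10·log₂(0.10) = 0.3322
Sum ≈ 2.4878 → 2.488 bits.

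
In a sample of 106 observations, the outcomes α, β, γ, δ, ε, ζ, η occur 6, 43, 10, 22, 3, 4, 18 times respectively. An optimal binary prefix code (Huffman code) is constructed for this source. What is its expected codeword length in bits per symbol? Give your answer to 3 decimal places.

2.377 bits/symbol

Probabilities are the counts divided by 106.
Repeatedly combine the two least-probable nodes; the expected code length is the sum of the merged weights.
merge 3/106 + 2/53 → 7/106
merge 3/53 + 7/106 → 13/106
merge 5/53 + 13/106 → 23/106
merge 9/53 + 11/53 → 20/53
merge 23/106 + 20/53 → 63/106
merge 43/106 + 63/106 → 1
L = 7/106 + 13/106 + 23/106 + 20/53 + 63/106 + 1 = 126/53 ≈ 2.377 bits/symbol.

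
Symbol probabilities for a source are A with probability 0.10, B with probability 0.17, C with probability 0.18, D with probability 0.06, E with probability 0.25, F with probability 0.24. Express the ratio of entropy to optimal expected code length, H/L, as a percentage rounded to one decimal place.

Entropy H = −Σ p log₂ p ≈ 2.4498 bits.
Huffman merges: 3/50+1/10→4/25; 4/25+17/100→33/100; 9/50+6/25→21/50; 1/4+33/100→29/50; 21/50+29/50→1. L = 249/100 ≈ 2.4900.
Efficiency = H/L = 2.4498/2.4900 = 98.4%.

98.4%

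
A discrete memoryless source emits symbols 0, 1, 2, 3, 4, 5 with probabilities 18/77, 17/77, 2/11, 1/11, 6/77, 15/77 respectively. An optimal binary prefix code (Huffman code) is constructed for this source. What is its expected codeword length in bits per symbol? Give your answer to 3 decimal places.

Repeatedly combine the two least-probable nodes; the expected code length is the sum of the merged weights.
merge 6/77 + 1/11 → 13/77
merge 13/77 + 2/11 → 27/77
merge 15/77 + 17/77 → 32/77
merge 18/77 + 27/77 → 45/77
merge 32/77 + 45/77 → 1
L = 13/77 + 27/77 + 32/77 + 45/77 + 1 = 194/77 ≈ 2.519 bits/symbol.

2.519 bits/symbol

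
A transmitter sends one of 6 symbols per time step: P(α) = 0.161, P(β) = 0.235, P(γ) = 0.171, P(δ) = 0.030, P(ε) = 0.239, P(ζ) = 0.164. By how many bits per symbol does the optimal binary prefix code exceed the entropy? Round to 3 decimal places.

0.102 bits

Entropy H = −Σ p log₂ p ≈ 2.4239 bits.
Huffman merges: 3/100+161/1000→191/1000; 41/250+171/1000→67/200; 191/1000+47/200→213/500; 239/1000+67/200→287/500; 213/500+287/500→1. L = 1263/500 ≈ 2.5260.
L − H = 2.5260 − 2.4239 = 0.102 bits.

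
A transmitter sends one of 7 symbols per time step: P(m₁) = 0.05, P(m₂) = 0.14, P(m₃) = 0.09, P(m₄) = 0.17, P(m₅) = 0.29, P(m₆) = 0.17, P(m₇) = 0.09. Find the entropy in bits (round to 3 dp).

2.626 bits

H = −Σ pᵢ log₂ pᵢ.
−0.05·log₂(0.05) = 0.2161
−0.14·log₂(0.14) = 0.3971
−0.09·log₂(0.09) = 0.3127
−0.17·log₂(0.17) = 0.4346
−0.29·log₂(0.29) = 0.5179
−0.17·log₂(0.17) = 0.4346
−0.09·log₂(0.09) = 0.3127
Sum ≈ 2.6256 → 2.626 bits.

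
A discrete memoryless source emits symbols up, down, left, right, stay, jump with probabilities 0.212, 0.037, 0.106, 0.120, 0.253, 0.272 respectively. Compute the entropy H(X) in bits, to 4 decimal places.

2.3732 bits

H = −Σ pᵢ log₂ pᵢ.
−0.212·log₂(0.212) = 0.4744
−0.037·log₂(0.037) = 0.1760
−0.106·log₂(0.106) = 0.3432
−0.120·log₂(0.120) = 0.3671
−0.253·log₂(0.253) = 0.5016
−0.272·log₂(0.272) = 0.5109
Sum ≈ 2.3732 → 2.3732 bits.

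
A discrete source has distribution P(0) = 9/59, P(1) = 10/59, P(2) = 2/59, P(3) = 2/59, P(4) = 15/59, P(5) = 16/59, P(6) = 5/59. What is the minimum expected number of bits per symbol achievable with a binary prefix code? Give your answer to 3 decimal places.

Repeatedly combine the two least-probable nodes; the expected code length is the sum of the merged weights.
merge 2/59 + 2/59 → 4/59
merge 4/59 + 5/59 → 9/59
merge 9/59 + 9/59 → 18/59
merge 10/59 + 15/59 → 25/59
merge 16/59 + 18/59 → 34/59
merge 25/59 + 34/59 → 1
L = 4/59 + 9/59 + 18/59 + 25/59 + 34/59 + 1 = 149/59 ≈ 2.525 bits/symbol.

2.525 bits/symbol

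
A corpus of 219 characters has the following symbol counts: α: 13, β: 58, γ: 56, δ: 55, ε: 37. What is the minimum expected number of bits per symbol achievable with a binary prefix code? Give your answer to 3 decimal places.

2.228 bits/symbol

Probabilities are the counts divided by 219.
Repeatedly combine the two least-probable nodes; the expected code length is the sum of the merged weights.
merge 13/219 + 37/219 → 50/219
merge 50/219 + 55/219 → 35/73
merge 56/219 + 58/219 → 38/73
merge 35/73 + 38/73 → 1
L = 50/219 + 35/73 + 38/73 + 1 = 488/219 ≈ 2.228 bits/symbol.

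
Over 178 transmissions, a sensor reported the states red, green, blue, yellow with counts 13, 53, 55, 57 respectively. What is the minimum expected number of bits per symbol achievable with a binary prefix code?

2 bits/symbol

Probabilities are the counts divided by 178.
Repeatedly combine the two least-probable nodes; the expected code length is the sum of the merged weights.
merge 13/178 + 53/178 → 33/89
merge 55/178 + 57/178 → 56/89
merge 33/89 + 56/89 → 1
L = 33/89 + 56/89 + 1 = 2 bits/symbol.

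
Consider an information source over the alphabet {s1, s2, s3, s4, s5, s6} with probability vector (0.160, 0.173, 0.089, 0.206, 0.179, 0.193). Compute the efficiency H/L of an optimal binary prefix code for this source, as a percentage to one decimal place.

Entropy H = −Σ p log₂ p ≈ 2.5434 bits.
Huffman merges: 89/1000+4/25→249/1000; 173/1000+179/1000→44/125; 193/1000+103/500→399/1000; 249/1000+44/125→601/1000; 399/1000+601/1000→1. L = 2601/1000 ≈ 2.6010.
Efficiency = H/L = 2.5434/2.6010 = 97.8%.

97.8%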